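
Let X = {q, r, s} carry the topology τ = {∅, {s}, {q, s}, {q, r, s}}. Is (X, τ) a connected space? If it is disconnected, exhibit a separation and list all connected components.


(X, τ) is connected.

Find clopen sets (U ∈ τ with X ∖ U ∈ τ):
  U = ∅, X ∖ U = {q, r, s} — both open, so U is clopen.
  U = {q, r, s}, X ∖ U = ∅ — both open, so U is clopen.
Only trivial clopens (∅ and X) exist, so (X, τ) is connected.
Compute connected components by grouping points that agree on all clopens:
  component: {q, r, s}


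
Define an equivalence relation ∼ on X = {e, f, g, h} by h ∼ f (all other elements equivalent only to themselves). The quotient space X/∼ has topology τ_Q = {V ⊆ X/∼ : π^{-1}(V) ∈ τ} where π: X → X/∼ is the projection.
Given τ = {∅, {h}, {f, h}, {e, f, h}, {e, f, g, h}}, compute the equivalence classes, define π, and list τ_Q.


X/∼ = {[e], [f=h], [g]}; |τ_Q| = 4.

Equivalence classes: [e], [f=h], [g].
Quotient map π: X → X/∼ sends e ↦ [e], f ↦ [f=h], g ↦ [g], h ↦ [f=h].
For each subset V ⊆ X/∼, compute π^{-1}(V) ⊆ X and check whether π^{-1}(V) ∈ τ. V is open in τ_Q iff π^{-1}(V) ∈ τ.
  V = {}: π^{-1}(V) = ∅ ∈ τ ✓.
  V = {[e]}: π^{-1}(V) = {e} ∉ τ ✗.
  V = {[f=h]}: π^{-1}(V) = {f, h} ∈ τ ✓.
  V = {[e], [f=h]}: π^{-1}(V) = {e, f, h} ∈ τ ✓.
  V = {[g]}: π^{-1}(V) = {g} ∉ τ ✗.
  V = {[e], [g]}: π^{-1}(V) = {e, g} ∉ τ ✗.
  V = {[f=h], [g]}: π^{-1}(V) = {f, g, h} ∉ τ ✗.
  V = {[e], [f=h], [g]}: π^{-1}(V) = {e, f, g, h} ∈ τ ✓.
Open sets in the quotient: τ_Q = {{}, {[f=h]}, {[e], [f=h]}, {[e], [f=h], [g]}} (4 elements).


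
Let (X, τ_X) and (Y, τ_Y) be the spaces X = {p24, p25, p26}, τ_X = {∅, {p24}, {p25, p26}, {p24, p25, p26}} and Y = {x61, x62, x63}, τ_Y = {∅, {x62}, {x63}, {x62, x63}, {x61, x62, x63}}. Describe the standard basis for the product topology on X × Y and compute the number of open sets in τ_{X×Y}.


Basis B = {∅ × ∅, {p24} × {x62}, {p24} × {x63}, {p24} × {x62, x63}, {p25, p26} × {x62}, {p25, p26} × {x63}, {p24} × {x61, x62, x63}, {p24, p25, p26} × {x62}, {p24, p25, p26} × {x63}, {p25, p26} × {x62, x63}, {p24, p25, p26} × {x62, x63}, {p25, p26} × {x61, x62, x63}, {p24, p25, p26} × {x61, x62, x63}}; |τ_{X×Y}| = 25.

Enumerate products U × V with U ∈ τ_X, V ∈ τ_Y (deduplicated):
  ∅ × ∅ = {} (∅)
  {p24} × {x62} = {(p24,x62)}
  {p24} × {x63} = {(p24,x63)}
  {p24} × {x62, x63} = {(p24,x62), (p24,x63)}
  {p25, p26} × {x62} = {(p25,x62), (p26,x62)}
  {p25, p26} × {x63} = {(p25,x63), (p26,x63)}
  {p24} × {x61, x62, x63} = {(p24,x61), (p24,x62), (p24,x63)}
  {p24, p25, p26} × {x62} = {(p24,x62), (p25,x62), (p26,x62)}
  {p24, p25, p26} × {x63} = {(p24,x63), (p25,x63), (p26,x63)}
  {p25, p26} × {x62, x63} = {(p25,x62), (p25,x63), (p26,x62), (p26,x63)}
  {p24, p25, p26} × {x62, x63} = {(p24,x62), (p24,x63), (p25,x62), (p25,x63), (p26,x62), (p26,x63)}
  {p25, p26} × {x61, x62, x63} = {(p25,x61), (p25,x62), (p25,x63), (p26,x61), (p26,x62), (p26,x63)}
  {p24, p25, p26} × {x61, x62, x63} = {(p24,x61), (p24,x62), (p24,x63), (p25,x61), (p25,x62), (p25,x63), (p26,x61), (p26,x62), (p26,x63)}
These 13 distinct sets form the basis B.
Close under arbitrary unions to get τ_{X×Y}; counting gives |τ_{X×Y}| = 25.


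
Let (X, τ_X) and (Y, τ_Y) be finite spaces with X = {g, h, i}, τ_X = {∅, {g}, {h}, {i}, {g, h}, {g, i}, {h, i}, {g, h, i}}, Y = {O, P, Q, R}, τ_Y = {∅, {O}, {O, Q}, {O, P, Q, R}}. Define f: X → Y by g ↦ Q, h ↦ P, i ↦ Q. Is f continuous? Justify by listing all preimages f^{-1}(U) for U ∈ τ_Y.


f IS continuous.

Compute f^{-1}(U) for each U ∈ τ_Y:
  U = ∅: f^{-1}(U) = ∅ ∈ τ_X ✓.
  U = {O}: f^{-1}(U) = ∅ ∈ τ_X ✓.
  U = {O, Q}: f^{-1}(U) = {g, i} ∈ τ_X ✓.
  U = {O, P, Q, R}: f^{-1}(U) = {g, h, i} ∈ τ_X ✓.
Every preimage lies in τ_X, so f IS continuous.


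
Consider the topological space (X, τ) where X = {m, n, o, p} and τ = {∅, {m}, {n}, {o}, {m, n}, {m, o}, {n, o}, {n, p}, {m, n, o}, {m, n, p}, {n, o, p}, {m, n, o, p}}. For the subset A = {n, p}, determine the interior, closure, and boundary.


int(A) = {n, p}, cl(A) = {n, p}, ∂A = ∅.

Closed sets in (X, τ) are complements of opens:
  closed(X, τ) = {∅, {m}, {o}, {p}, {m, o}, {m, p}, {n, p}, {o, p}, {m, n, p}, {m, o, p}, {n, o, p}, {m, n, o, p}}.
int(A) = ⋃ {U ∈ τ : U ⊆ A}. Opens contained in A: ∅, {n}, {n, p}.
Taking the union of these: int(A) = {n, p}.
cl(A) = ⋂ {C closed : A ⊆ C}. Closed sets containing A: {n, p}, {m, n, p}, {n, o, p}, {m, n, o, p}.
Intersecting these: cl(A) = {n, p}.
∂A = cl(A) ∖ int(A) = {n, p} ∖ {n, p} = ∅.


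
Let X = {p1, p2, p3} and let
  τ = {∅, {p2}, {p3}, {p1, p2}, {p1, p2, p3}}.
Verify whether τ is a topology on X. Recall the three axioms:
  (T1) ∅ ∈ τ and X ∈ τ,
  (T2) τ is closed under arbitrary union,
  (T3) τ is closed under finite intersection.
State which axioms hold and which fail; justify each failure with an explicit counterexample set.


τ is NOT a topology on X.

Axiom (T1): ∅ ∈ τ? Yes; X ∈ τ? Yes.
Axiom (T2/T3): check pairwise unions and intersections of members of τ.
Counterexample for (T2): {p2} ∪ {p3} = {p2, p3} ∉ τ. Therefore τ is NOT a topology.


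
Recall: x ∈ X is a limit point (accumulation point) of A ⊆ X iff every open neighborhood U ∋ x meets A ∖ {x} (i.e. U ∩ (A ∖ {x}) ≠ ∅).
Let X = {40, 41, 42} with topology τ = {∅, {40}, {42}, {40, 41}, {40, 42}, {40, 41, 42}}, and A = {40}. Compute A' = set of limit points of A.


A' = {41}

For each x ∈ X, list the open sets U ∈ τ with x ∈ U, then check whether U ∩ (A ∖ {x}) ≠ ∅ for every such U.
  x = 40: open {40} ∋ x has {40} ∩ (A ∖ {40}) = ∅, so x is NOT a limit point.
  x = 41: opens ∋ x are {40, 41}, {40, 41, 42}; each meets A ∖ {41}, so x IS a limit point.
  x = 42: open {42} ∋ x has {42} ∩ (A ∖ {42}) = ∅, so x is NOT a limit point.
Collecting: A' = {41}.


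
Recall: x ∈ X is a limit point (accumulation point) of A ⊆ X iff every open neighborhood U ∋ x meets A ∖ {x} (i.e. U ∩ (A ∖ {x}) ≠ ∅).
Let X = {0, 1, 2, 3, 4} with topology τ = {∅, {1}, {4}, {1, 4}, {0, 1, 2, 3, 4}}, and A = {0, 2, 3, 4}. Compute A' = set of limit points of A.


A' = {0, 2, 3}

For each x ∈ X, list the open sets U ∈ τ with x ∈ U, then check whether U ∩ (A ∖ {x}) ≠ ∅ for every such U.
  x = 0: opens ∋ x are {0, 1, 2, 3, 4}; each meets A ∖ {0}, so x IS a limit point.
  x = 1: open {1} ∋ x has {1} ∩ (A ∖ {1}) = ∅, so x is NOT a limit point.
  x = 2: opens ∋ x are {0, 1, 2, 3, 4}; each meets A ∖ {2}, so x IS a limit point.
  x = 3: opens ∋ x are {0, 1, 2, 3, 4}; each meets A ∖ {3}, so x IS a limit point.
  x = 4: open {4} ∋ x has {4} ∩ (A ∖ {4}) = ∅, so x is NOT a limit point.
Collecting: A' = {0, 2, 3}.


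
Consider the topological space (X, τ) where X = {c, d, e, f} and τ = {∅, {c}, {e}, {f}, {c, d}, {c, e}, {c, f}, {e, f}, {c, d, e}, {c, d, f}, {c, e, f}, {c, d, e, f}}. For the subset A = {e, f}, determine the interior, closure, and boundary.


int(A) = {e, f}, cl(A) = {e, f}, ∂A = ∅.

Closed sets in (X, τ) are complements of opens:
  closed(X, τ) = {∅, {d}, {e}, {f}, {c, d}, {d, e}, {d, f}, {e, f}, {c, d, e}, {c, d, f}, {d, e, f}, {c, d, e, f}}.
int(A) = ⋃ {U ∈ τ : U ⊆ A}. Opens contained in A: ∅, {e}, {f}, {e, f}.
Taking the union of these: int(A) = {e, f}.
cl(A) = ⋂ {C closed : A ⊆ C}. Closed sets containing A: {e, f}, {d, e, f}, {c, d, e, f}.
Intersecting these: cl(A) = {e, f}.
∂A = cl(A) ∖ int(A) = {e, f} ∖ {e, f} = ∅.


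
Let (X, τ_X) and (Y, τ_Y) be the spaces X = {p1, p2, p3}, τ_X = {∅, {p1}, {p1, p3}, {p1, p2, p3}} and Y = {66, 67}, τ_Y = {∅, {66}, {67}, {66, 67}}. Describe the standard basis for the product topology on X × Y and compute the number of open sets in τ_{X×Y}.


Basis B = {∅ × ∅, {p1} × {66}, {p1} × {67}, {p1} × {66, 67}, {p1, p3} × {66}, {p1, p3} × {67}, {p1, p2, p3} × {66}, {p1, p2, p3} × {67}, {p1, p3} × {66, 67}, {p1, p2, p3} × {66, 67}}; |τ_{X×Y}| = 16.

Enumerate products U × V with U ∈ τ_X, V ∈ τ_Y (deduplicated):
  ∅ × ∅ = {} (∅)
  {p1} × {66} = {(p1,66)}
  {p1} × {67} = {(p1,67)}
  {p1} × {66, 67} = {(p1,66), (p1,67)}
  {p1, p3} × {66} = {(p1,66), (p3,66)}
  {p1, p3} × {67} = {(p1,67), (p3,67)}
  {p1, p2, p3} × {66} = {(p1,66), (p2,66), (p3,66)}
  {p1, p2, p3} × {67} = {(p1,67), (p2,67), (p3,67)}
  {p1, p3} × {66, 67} = {(p1,66), (p1,67), (p3,66), (p3,67)}
  {p1, p2, p3} × {66, 67} = {(p1,66), (p1,67), (p2,66), (p2,67), (p3,66), (p3,67)}
These 10 distinct sets form the basis B.
Close under arbitrary unions to get τ_{X×Y}; counting gives |τ_{X×Y}| = 16.


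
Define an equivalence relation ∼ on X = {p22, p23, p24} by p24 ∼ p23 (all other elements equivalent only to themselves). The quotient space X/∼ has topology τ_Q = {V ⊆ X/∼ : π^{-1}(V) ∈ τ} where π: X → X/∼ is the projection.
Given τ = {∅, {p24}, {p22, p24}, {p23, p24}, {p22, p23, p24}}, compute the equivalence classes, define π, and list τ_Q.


X/∼ = {[p22], [p23=p24]}; |τ_Q| = 3.

Equivalence classes: [p22], [p23=p24].
Quotient map π: X → X/∼ sends p22 ↦ [p22], p23 ↦ [p23=p24], p24 ↦ [p23=p24].
For each subset V ⊆ X/∼, compute π^{-1}(V) ⊆ X and check whether π^{-1}(V) ∈ τ. V is open in τ_Q iff π^{-1}(V) ∈ τ.
  V = {}: π^{-1}(V) = ∅ ∈ τ ✓.
  V = {[p22]}: π^{-1}(V) = {p22} ∉ τ ✗.
  V = {[p23=p24]}: π^{-1}(V) = {p23, p24} ∈ τ ✓.
  V = {[p22], [p23=p24]}: π^{-1}(V) = {p22, p23, p24} ∈ τ ✓.
Open sets in the quotient: τ_Q = {{}, {[p23=p24]}, {[p22], [p23=p24]}} (3 elements).


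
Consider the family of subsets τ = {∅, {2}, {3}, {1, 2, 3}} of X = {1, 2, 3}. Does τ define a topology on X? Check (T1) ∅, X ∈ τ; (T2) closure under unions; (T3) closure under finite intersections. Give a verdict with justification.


τ is NOT a topology on X.

Axiom (T1): ∅ ∈ τ? Yes; X ∈ τ? Yes.
Axiom (T2/T3): check pairwise unions and intersections of members of τ.
Counterexample for (T2): {2} ∪ {3} = {2, 3} ∉ τ. Therefore τ is NOT a topology.


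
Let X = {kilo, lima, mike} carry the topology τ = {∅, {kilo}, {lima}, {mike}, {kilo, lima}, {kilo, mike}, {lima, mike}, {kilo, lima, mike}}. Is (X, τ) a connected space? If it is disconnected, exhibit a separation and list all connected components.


(X, τ) is disconnected; components = [{kilo}, {lima}, {mike}].

Find clopen sets (U ∈ τ with X ∖ U ∈ τ):
  U = ∅, X ∖ U = {kilo, lima, mike} — both open, so U is clopen.
  U = {kilo}, X ∖ U = {lima, mike} — both open, so U is clopen.
  U = {lima}, X ∖ U = {kilo, mike} — both open, so U is clopen.
  U = {mike}, X ∖ U = {kilo, lima} — both open, so U is clopen.
  U = {kilo, lima}, X ∖ U = {mike} — both open, so U is clopen.
  U = {kilo, mike}, X ∖ U = {lima} — both open, so U is clopen.
  U = {lima, mike}, X ∖ U = {kilo} — both open, so U is clopen.
  U = {kilo, lima, mike}, X ∖ U = ∅ — both open, so U is clopen.
Nontrivial clopen(s) exist: e.g. {mike}. So (X, τ) is disconnected.
Compute connected components by grouping points that agree on all clopens:
  component: {kilo}
  component: {lima}
  component: {mike}


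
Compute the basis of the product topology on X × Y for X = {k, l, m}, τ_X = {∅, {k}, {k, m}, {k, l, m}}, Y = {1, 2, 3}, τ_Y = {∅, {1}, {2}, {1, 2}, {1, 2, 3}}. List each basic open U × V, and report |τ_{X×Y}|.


Basis B = {∅ × ∅, {k} × {1}, {k} × {2}, {k} × {1, 2}, {k, m} × {1}, {k, m} × {2}, {k} × {1, 2, 3}, {k, l, m} × {1}, {k, l, m} × {2}, {k, m} × {1, 2}, {k, m} × {1, 2, 3}, {k, l, m} × {1, 2}, {k, l, m} × {1, 2, 3}}; |τ_{X×Y}| = 30.

Enumerate products U × V with U ∈ τ_X, V ∈ τ_Y (deduplicated):
  ∅ × ∅ = {} (∅)
  {k} × {1} = {(k,1)}
  {k} × {2} = {(k,2)}
  {k} × {1, 2} = {(k,1), (k,2)}
  {k, m} × {1} = {(k,1), (m,1)}
  {k, m} × {2} = {(k,2), (m,2)}
  {k} × {1, 2, 3} = {(k,1), (k,2), (k,3)}
  {k, l, m} × {1} = {(k,1), (l,1), (m,1)}
  {k, l, m} × {2} = {(k,2), (l,2), (m,2)}
  {k, m} × {1, 2} = {(k,1), (k,2), (m,1), (m,2)}
  {k, m} × {1, 2, 3} = {(k,1), (k,2), (k,3), (m,1), (m,2), (m,3)}
  {k, l, m} × {1, 2} = {(k,1), (k,2), (l,1), (l,2), (m,1), (m,2)}
  {k, l, m} × {1, 2, 3} = {(k,1), (k,2), (k,3), (l,1), (l,2), (l,3), (m,1), (m,2), (m,3)}
These 13 distinct sets form the basis B.
Close under arbitrary unions to get τ_{X×Y}; counting gives |τ_{X×Y}| = 30.


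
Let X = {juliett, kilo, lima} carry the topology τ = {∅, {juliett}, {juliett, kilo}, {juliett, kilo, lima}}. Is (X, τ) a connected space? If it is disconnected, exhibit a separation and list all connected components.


(X, τ) is connected.

Find clopen sets (U ∈ τ with X ∖ U ∈ τ):
  U = ∅, X ∖ U = {juliett, kilo, lima} — both open, so U is clopen.
  U = {juliett, kilo, lima}, X ∖ U = ∅ — both open, so U is clopen.
Only trivial clopens (∅ and X) exist, so (X, τ) is connected.
Compute connected components by grouping points that agree on all clopens:
  component: {juliett, kilo, lima}


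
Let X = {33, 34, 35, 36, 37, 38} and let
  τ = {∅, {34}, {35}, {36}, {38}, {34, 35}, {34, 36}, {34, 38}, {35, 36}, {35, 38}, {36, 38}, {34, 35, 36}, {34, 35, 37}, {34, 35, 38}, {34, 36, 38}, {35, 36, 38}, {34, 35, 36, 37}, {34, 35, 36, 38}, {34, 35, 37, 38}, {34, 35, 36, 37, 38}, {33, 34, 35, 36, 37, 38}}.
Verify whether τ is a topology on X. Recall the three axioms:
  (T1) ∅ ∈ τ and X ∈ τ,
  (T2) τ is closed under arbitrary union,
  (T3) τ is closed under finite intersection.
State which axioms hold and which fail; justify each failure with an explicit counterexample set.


τ IS a topology on X.

Axiom (T1): ∅ ∈ τ? Yes; X ∈ τ? Yes.
Axiom (T2/T3): check pairwise unions and intersections of members of τ.
All pairwise intersections and unions checked — each lies in τ. Therefore τ satisfies (T1), (T2), (T3): it IS a topology on X.


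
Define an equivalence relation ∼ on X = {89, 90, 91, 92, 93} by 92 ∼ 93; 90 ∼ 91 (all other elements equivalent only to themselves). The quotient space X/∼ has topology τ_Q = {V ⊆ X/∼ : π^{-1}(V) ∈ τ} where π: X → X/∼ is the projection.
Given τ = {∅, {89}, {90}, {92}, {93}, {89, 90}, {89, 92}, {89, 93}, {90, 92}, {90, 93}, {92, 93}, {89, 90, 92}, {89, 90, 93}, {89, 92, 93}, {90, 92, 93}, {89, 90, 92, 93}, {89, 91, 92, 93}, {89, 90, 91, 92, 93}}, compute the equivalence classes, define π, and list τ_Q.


X/∼ = {[89], [90=91], [92=93]}; |τ_Q| = 5.

Equivalence classes: [89], [90=91], [92=93].
Quotient map π: X → X/∼ sends 89 ↦ [89], 90 ↦ [90=91], 91 ↦ [90=91], 92 ↦ [92=93], 93 ↦ [92=93].
For each subset V ⊆ X/∼, compute π^{-1}(V) ⊆ X and check whether π^{-1}(V) ∈ τ. V is open in τ_Q iff π^{-1}(V) ∈ τ.
  V = {}: π^{-1}(V) = ∅ ∈ τ ✓.
  V = {[89]}: π^{-1}(V) = {89} ∈ τ ✓.
  V = {[90=91]}: π^{-1}(V) = {90, 91} ∉ τ ✗.
  V = {[89], [90=91]}: π^{-1}(V) = {89, 90, 91} ∉ τ ✗.
  V = {[92=93]}: π^{-1}(V) = {92, 93} ∈ τ ✓.
  V = {[89], [92=93]}: π^{-1}(V) = {89, 92, 93} ∈ τ ✓.
  V = {[90=91], [92=93]}: π^{-1}(V) = {90, 91, 92, 93} ∉ τ ✗.
  V = {[89], [90=91], [92=93]}: π^{-1}(V) = {89, 90, 91, 92, 93} ∈ τ ✓.
Open sets in the quotient: τ_Q = {{}, {[89]}, {[92=93]}, {[89], [92=93]}, {[89], [90=91], [92=93]}} (5 elements).


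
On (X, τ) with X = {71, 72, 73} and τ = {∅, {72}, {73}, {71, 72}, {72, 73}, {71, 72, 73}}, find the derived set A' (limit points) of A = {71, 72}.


A' = {71}

For each x ∈ X, list the open sets U ∈ τ with x ∈ U, then check whether U ∩ (A ∖ {x}) ≠ ∅ for every such U.
  x = 71: opens ∋ x are {71, 72}, {71, 72, 73}; each meets A ∖ {71}, so x IS a limit point.
  x = 72: open {72} ∋ x has {72} ∩ (A ∖ {72}) = ∅, so x is NOT a limit point.
  x = 73: open {73} ∋ x has {73} ∩ (A ∖ {73}) = ∅, so x is NOT a limit point.
Collecting: A' = {71}.


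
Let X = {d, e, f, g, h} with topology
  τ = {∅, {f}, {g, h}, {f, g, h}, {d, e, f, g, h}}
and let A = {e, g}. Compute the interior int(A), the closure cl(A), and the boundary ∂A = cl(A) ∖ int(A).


int(A) = ∅, cl(A) = {d, e, g, h}, ∂A = {d, e, g, h}.

Closed sets in (X, τ) are complements of opens:
  closed(X, τ) = {∅, {d, e}, {d, e, f}, {d, e, g, h}, {d, e, f, g, h}}.
int(A) = ⋃ {U ∈ τ : U ⊆ A}. Opens contained in A: ∅.
Taking the union of these: int(A) = ∅.
cl(A) = ⋂ {C closed : A ⊆ C}. Closed sets containing A: {d, e, g, h}, {d, e, f, g, h}.
Intersecting these: cl(A) = {d, e, g, h}.
∂A = cl(A) ∖ int(A) = {d, e, g, h} ∖ ∅ = {d, e, g, h}.


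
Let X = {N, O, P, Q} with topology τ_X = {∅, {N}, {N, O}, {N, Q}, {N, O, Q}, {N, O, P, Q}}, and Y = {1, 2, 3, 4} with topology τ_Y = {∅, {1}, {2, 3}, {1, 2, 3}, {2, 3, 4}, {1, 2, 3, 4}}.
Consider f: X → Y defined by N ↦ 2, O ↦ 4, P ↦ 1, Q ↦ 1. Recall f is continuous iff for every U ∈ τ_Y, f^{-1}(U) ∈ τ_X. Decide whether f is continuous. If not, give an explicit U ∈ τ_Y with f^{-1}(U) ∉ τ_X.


f is NOT continuous.

Compute f^{-1}(U) for each U ∈ τ_Y:
  U = ∅: f^{-1}(U) = ∅ ∈ τ_X ✓.
  U = {1}: f^{-1}(U) = {P, Q} ∉ τ_X ✗.
  U = {2, 3}: f^{-1}(U) = {N} ∈ τ_X ✓.
  U = {1, 2, 3}: f^{-1}(U) = {N, P, Q} ∉ τ_X ✗.
  U = {2, 3, 4}: f^{-1}(U) = {N, O} ∈ τ_X ✓.
  U = {1, 2, 3, 4}: f^{-1}(U) = {N, O, P, Q} ∈ τ_X ✓.
Found U = {1} with f^{-1}(U) = {P, Q} not in τ_X. Therefore f is NOT continuous.


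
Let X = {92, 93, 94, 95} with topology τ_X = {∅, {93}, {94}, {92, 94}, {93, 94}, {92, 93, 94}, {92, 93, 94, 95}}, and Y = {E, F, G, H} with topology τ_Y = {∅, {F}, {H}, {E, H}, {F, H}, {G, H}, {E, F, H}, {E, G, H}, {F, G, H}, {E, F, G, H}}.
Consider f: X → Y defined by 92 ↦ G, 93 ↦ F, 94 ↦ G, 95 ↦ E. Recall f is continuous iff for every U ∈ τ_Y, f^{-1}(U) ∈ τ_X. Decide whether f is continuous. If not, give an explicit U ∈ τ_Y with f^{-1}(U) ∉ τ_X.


f is NOT continuous.

Compute f^{-1}(U) for each U ∈ τ_Y:
  U = ∅: f^{-1}(U) = ∅ ∈ τ_X ✓.
  U = {F}: f^{-1}(U) = {93} ∈ τ_X ✓.
  U = {H}: f^{-1}(U) = ∅ ∈ τ_X ✓.
  U = {E, H}: f^{-1}(U) = {95} ∉ τ_X ✗.
  U = {F, H}: f^{-1}(U) = {93} ∈ τ_X ✓.
  U = {G, H}: f^{-1}(U) = {92, 94} ∈ τ_X ✓.
  U = {E, F, H}: f^{-1}(U) = {93, 95} ∉ τ_X ✗.
  U = {E, G, H}: f^{-1}(U) = {92, 94, 95} ∉ τ_X ✗.
  U = {F, G, H}: f^{-1}(U) = {92, 93, 94} ∈ τ_X ✓.
  U = {E, F, G, H}: f^{-1}(U) = {92, 93, 94, 95} ∈ τ_X ✓.
Found U = {E, H} with f^{-1}(U) = {95} not in τ_X. Therefore f is NOT continuous.


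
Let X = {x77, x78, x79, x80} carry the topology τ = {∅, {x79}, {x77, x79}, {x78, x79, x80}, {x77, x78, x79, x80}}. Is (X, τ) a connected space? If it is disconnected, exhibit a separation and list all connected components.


(X, τ) is connected.

Find clopen sets (U ∈ τ with X ∖ U ∈ τ):
  U = ∅, X ∖ U = {x77, x78, x79, x80} — both open, so U is clopen.
  U = {x77, x78, x79, x80}, X ∖ U = ∅ — both open, so U is clopen.
Only trivial clopens (∅ and X) exist, so (X, τ) is connected.
Compute connected components by grouping points that agree on all clopens:
  component: {x77, x78, x79, x80}


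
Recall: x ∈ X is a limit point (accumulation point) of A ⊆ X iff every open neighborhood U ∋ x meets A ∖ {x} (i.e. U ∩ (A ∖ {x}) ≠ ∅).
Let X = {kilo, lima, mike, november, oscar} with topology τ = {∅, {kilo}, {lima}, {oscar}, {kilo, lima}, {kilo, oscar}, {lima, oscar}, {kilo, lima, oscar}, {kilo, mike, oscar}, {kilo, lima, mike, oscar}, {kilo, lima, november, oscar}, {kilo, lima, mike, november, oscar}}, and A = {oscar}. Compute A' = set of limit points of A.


A' = {mike, november}

For each x ∈ X, list the open sets U ∈ τ with x ∈ U, then check whether U ∩ (A ∖ {x}) ≠ ∅ for every such U.
  x = kilo: open {kilo} ∋ x has {kilo} ∩ (A ∖ {kilo}) = ∅, so x is NOT a limit point.
  x = lima: open {lima} ∋ x has {lima} ∩ (A ∖ {lima}) = ∅, so x is NOT a limit point.
  x = mike: opens ∋ x are {kilo, mike, oscar}, {kilo, lima, mike, oscar}, {kilo, lima, mike, november, oscar}; each meets A ∖ {mike}, so x IS a limit point.
  x = november: opens ∋ x are {kilo, lima, november, oscar}, {kilo, lima, mike, november, oscar}; each meets A ∖ {november}, so x IS a limit point.
  x = oscar: open {oscar} ∋ x has {oscar} ∩ (A ∖ {oscar}) = ∅, so x is NOT a limit point.
Collecting: A' = {mike, november}.


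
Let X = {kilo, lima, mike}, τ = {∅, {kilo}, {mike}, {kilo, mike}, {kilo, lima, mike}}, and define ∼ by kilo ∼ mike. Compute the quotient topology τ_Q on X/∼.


X/∼ = {[kilo=mike], [lima]}; |τ_Q| = 3.

Equivalence classes: [kilo=mike], [lima].
Quotient map π: X → X/∼ sends kilo ↦ [kilo=mike], lima ↦ [lima], mike ↦ [kilo=mike].
For each subset V ⊆ X/∼, compute π^{-1}(V) ⊆ X and check whether π^{-1}(V) ∈ τ. V is open in τ_Q iff π^{-1}(V) ∈ τ.
  V = {}: π^{-1}(V) = ∅ ∈ τ ✓.
  V = {[kilo=mike]}: π^{-1}(V) = {kilo, mike} ∈ τ ✓.
  V = {[lima]}: π^{-1}(V) = {lima} ∉ τ ✗.
  V = {[kilo=mike], [lima]}: π^{-1}(V) = {kilo, lima, mike} ∈ τ ✓.
Open sets in the quotient: τ_Q = {{}, {[kilo=mike]}, {[kilo=mike], [lima]}} (3 elements).


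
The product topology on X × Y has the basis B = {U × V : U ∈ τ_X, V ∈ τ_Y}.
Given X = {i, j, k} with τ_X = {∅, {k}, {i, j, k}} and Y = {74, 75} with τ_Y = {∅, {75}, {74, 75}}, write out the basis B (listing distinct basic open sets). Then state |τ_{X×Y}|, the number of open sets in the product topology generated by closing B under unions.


Basis B = {∅ × ∅, {k} × {75}, {k} × {74, 75}, {i, j, k} × {75}, {i, j, k} × {74, 75}}; |τ_{X×Y}| = 6.

Enumerate products U × V with U ∈ τ_X, V ∈ τ_Y (deduplicated):
  ∅ × ∅ = {} (∅)
  {k} × {75} = {(k,75)}
  {k} × {74, 75} = {(k,74), (k,75)}
  {i, j, k} × {75} = {(i,75), (j,75), (k,75)}
  {i, j, k} × {74, 75} = {(i,74), (i,75), (j,74), (j,75), (k,74), (k,75)}
These 5 distinct sets form the basis B.
Close under arbitrary unions to get τ_{X×Y}; counting gives |τ_{X×Y}| = 6.


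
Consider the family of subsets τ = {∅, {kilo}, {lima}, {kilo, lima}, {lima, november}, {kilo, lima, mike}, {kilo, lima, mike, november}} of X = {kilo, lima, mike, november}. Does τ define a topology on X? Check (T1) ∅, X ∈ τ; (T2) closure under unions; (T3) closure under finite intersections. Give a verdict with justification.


τ is NOT a topology on X.

Axiom (T1): ∅ ∈ τ? Yes; X ∈ τ? Yes.
Axiom (T2/T3): check pairwise unions and intersections of members of τ.
Counterexample for (T2): {kilo} ∪ {lima, november} = {kilo, lima, november} ∉ τ. Therefore τ is NOT a topology.


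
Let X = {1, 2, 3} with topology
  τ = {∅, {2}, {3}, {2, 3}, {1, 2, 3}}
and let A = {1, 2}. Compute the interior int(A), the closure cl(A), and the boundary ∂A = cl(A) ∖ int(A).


int(A) = {2}, cl(A) = {1, 2}, ∂A = {1}.

Closed sets in (X, τ) are complements of opens:
  closed(X, τ) = {∅, {1}, {1, 2}, {1, 3}, {1, 2, 3}}.
int(A) = ⋃ {U ∈ τ : U ⊆ A}. Opens contained in A: ∅, {2}.
Taking the union of these: int(A) = {2}.
cl(A) = ⋂ {C closed : A ⊆ C}. Closed sets containing A: {1, 2}, {1, 2, 3}.
Intersecting these: cl(A) = {1, 2}.
∂A = cl(A) ∖ int(A) = {1, 2} ∖ {2} = {1}.


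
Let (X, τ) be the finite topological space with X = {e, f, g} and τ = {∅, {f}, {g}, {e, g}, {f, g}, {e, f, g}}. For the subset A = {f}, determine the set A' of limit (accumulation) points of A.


A' = ∅

For each x ∈ X, list the open sets U ∈ τ with x ∈ U, then check whether U ∩ (A ∖ {x}) ≠ ∅ for every such U.
  x = e: open {e, g} ∋ x has {e, g} ∩ (A ∖ {e}) = ∅, so x is NOT a limit point.
  x = f: open {f} ∋ x has {f} ∩ (A ∖ {f}) = ∅, so x is NOT a limit point.
  x = g: open {g} ∋ x has {g} ∩ (A ∖ {g}) = ∅, so x is NOT a limit point.
Collecting: A' = ∅.


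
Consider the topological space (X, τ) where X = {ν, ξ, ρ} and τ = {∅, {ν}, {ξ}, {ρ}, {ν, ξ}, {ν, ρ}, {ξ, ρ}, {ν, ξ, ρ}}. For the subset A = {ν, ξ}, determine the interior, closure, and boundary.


int(A) = {ν, ξ}, cl(A) = {ν, ξ}, ∂A = ∅.

Closed sets in (X, τ) are complements of opens:
  closed(X, τ) = {∅, {ν}, {ξ}, {ρ}, {ν, ξ}, {ν, ρ}, {ξ, ρ}, {ν, ξ, ρ}}.
int(A) = ⋃ {U ∈ τ : U ⊆ A}. Opens contained in A: ∅, {ν}, {ξ}, {ν, ξ}.
Taking the union of these: int(A) = {ν, ξ}.
cl(A) = ⋂ {C closed : A ⊆ C}. Closed sets containing A: {ν, ξ}, {ν, ξ, ρ}.
Intersecting these: cl(A) = {ν, ξ}.
∂A = cl(A) ∖ int(A) = {ν, ξ} ∖ {ν, ξ} = ∅.


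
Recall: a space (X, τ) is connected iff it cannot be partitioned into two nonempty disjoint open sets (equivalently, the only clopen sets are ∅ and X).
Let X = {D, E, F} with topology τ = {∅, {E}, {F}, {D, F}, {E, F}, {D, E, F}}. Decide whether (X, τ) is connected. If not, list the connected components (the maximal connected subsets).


(X, τ) is disconnected; components = [{E}, {D, F}].

Find clopen sets (U ∈ τ with X ∖ U ∈ τ):
  U = ∅, X ∖ U = {D, E, F} — both open, so U is clopen.
  U = {E}, X ∖ U = {D, F} — both open, so U is clopen.
  U = {D, F}, X ∖ U = {E} — both open, so U is clopen.
  U = {D, E, F}, X ∖ U = ∅ — both open, so U is clopen.
Nontrivial clopen(s) exist: e.g. {D, F}. So (X, τ) is disconnected.
Compute connected components by grouping points that agree on all clopens:
  component: {E}
  component: {D, F}


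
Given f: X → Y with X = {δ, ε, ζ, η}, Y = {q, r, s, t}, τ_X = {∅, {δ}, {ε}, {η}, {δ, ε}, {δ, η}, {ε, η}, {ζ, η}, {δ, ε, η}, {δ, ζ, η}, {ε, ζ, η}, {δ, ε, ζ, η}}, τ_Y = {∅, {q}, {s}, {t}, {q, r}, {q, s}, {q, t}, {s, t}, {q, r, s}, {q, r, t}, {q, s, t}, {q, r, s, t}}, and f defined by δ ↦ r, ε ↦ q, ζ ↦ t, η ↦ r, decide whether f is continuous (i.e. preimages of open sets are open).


f is NOT continuous.

Compute f^{-1}(U) for each U ∈ τ_Y:
  U = ∅: f^{-1}(U) = ∅ ∈ τ_X ✓.
  U = {q}: f^{-1}(U) = {ε} ∈ τ_X ✓.
  U = {s}: f^{-1}(U) = ∅ ∈ τ_X ✓.
  U = {t}: f^{-1}(U) = {ζ} ∉ τ_X ✗.
  U = {q, r}: f^{-1}(U) = {δ, ε, η} ∈ τ_X ✓.
  U = {q, s}: f^{-1}(U) = {ε} ∈ τ_X ✓.
  U = {q, t}: f^{-1}(U) = {ε, ζ} ∉ τ_X ✗.
  U = {s, t}: f^{-1}(U) = {ζ} ∉ τ_X ✗.
  U = {q, r, s}: f^{-1}(U) = {δ, ε, η} ∈ τ_X ✓.
  U = {q, r, t}: f^{-1}(U) = {δ, ε, ζ, η} ∈ τ_X ✓.
  U = {q, s, t}: f^{-1}(U) = {ε, ζ} ∉ τ_X ✗.
  U = {q, r, s, t}: f^{-1}(U) = {δ, ε, ζ, η} ∈ τ_X ✓.
Found U = {t} with f^{-1}(U) = {ζ} not in τ_X. Therefore f is NOT continuous.


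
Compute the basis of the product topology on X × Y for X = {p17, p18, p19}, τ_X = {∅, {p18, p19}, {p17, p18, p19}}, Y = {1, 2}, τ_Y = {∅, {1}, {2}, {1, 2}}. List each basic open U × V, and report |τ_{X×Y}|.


Basis B = {∅ × ∅, {p18, p19} × {1}, {p18, p19} × {2}, {p17, p18, p19} × {1}, {p17, p18, p19} × {2}, {p18, p19} × {1, 2}, {p17, p18, p19} × {1, 2}}; |τ_{X×Y}| = 9.

Enumerate products U × V with U ∈ τ_X, V ∈ τ_Y (deduplicated):
  ∅ × ∅ = {} (∅)
  {p18, p19} × {1} = {(p18,1), (p19,1)}
  {p18, p19} × {2} = {(p18,2), (p19,2)}
  {p17, p18, p19} × {1} = {(p17,1), (p18,1), (p19,1)}
  {p17, p18, p19} × {2} = {(p17,2), (p18,2), (p19,2)}
  {p18, p19} × {1, 2} = {(p18,1), (p18,2), (p19,1), (p19,2)}
  {p17, p18, p19} × {1, 2} = {(p17,1), (p17,2), (p18,1), (p18,2), (p19,1), (p19,2)}
These 7 distinct sets form the basis B.
Close under arbitrary unions to get τ_{X×Y}; counting gives |τ_{X×Y}| = 9.


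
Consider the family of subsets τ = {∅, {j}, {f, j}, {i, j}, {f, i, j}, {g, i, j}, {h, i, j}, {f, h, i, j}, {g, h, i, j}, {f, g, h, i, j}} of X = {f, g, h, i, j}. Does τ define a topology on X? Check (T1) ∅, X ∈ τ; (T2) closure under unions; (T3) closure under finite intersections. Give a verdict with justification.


τ is NOT a topology on X.

Axiom (T1): ∅ ∈ τ? Yes; X ∈ τ? Yes.
Axiom (T2/T3): check pairwise unions and intersections of members of τ.
Counterexample for (T2): {f, j} ∪ {g, i, j} = {f, g, i, j} ∉ τ. Therefore τ is NOT a topology.


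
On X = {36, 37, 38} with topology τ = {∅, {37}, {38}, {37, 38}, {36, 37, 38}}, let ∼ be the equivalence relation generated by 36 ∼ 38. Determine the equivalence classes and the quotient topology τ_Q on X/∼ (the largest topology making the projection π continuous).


X/∼ = {[36=38], [37]}; |τ_Q| = 3.

Equivalence classes: [36=38], [37].
Quotient map π: X → X/∼ sends 36 ↦ [36=38], 37 ↦ [37], 38 ↦ [36=38].
For each subset V ⊆ X/∼, compute π^{-1}(V) ⊆ X and check whether π^{-1}(V) ∈ τ. V is open in τ_Q iff π^{-1}(V) ∈ τ.
  V = {}: π^{-1}(V) = ∅ ∈ τ ✓.
  V = {[36=38]}: π^{-1}(V) = {36, 38} ∉ τ ✗.
  V = {[37]}: π^{-1}(V) = {37} ∈ τ ✓.
  V = {[36=38], [37]}: π^{-1}(V) = {36, 37, 38} ∈ τ ✓.
Open sets in the quotient: τ_Q = {{}, {[37]}, {[36=38], [37]}} (3 elements).


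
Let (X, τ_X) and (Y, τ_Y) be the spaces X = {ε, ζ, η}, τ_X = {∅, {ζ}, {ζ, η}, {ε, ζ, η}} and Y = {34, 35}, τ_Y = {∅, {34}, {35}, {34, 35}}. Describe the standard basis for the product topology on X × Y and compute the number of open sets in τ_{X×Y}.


Basis B = {∅ × ∅, {ζ} × {34}, {ζ} × {35}, {ζ} × {34, 35}, {ζ, η} × {34}, {ζ, η} × {35}, {ε, ζ, η} × {34}, {ε, ζ, η} × {35}, {ζ, η} × {34, 35}, {ε, ζ, η} × {34, 35}}; |τ_{X×Y}| = 16.

Enumerate products U × V with U ∈ τ_X, V ∈ τ_Y (deduplicated):
  ∅ × ∅ = {} (∅)
  {ζ} × {34} = {(ζ,34)}
  {ζ} × {35} = {(ζ,35)}
  {ζ} × {34, 35} = {(ζ,34), (ζ,35)}
  {ζ, η} × {34} = {(ζ,34), (η,34)}
  {ζ, η} × {35} = {(ζ,35), (η,35)}
  {ε, ζ, η} × {34} = {(ε,34), (ζ,34), (η,34)}
  {ε, ζ, η} × {35} = {(ε,35), (ζ,35), (η,35)}
  {ζ, η} × {34, 35} = {(ζ,34), (ζ,35), (η,34), (η,35)}
  {ε, ζ, η} × {34, 35} = {(ε,34), (ε,35), (ζ,34), (ζ,35), (η,34), (η,35)}
These 10 distinct sets form the basis B.
Close under arbitrary unions to get τ_{X×Y}; counting gives |τ_{X×Y}| = 16.


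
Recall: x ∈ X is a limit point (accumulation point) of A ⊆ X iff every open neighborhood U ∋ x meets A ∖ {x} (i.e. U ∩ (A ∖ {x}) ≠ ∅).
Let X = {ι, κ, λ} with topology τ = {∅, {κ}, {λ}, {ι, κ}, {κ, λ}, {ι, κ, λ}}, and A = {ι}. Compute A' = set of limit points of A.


A' = ∅

For each x ∈ X, list the open sets U ∈ τ with x ∈ U, then check whether U ∩ (A ∖ {x}) ≠ ∅ for every such U.
  x = ι: open {ι, κ} ∋ x has {ι, κ} ∩ (A ∖ {ι}) = ∅, so x is NOT a limit point.
  x = κ: open {κ} ∋ x has {κ} ∩ (A ∖ {κ}) = ∅, so x is NOT a limit point.
  x = λ: open {λ} ∋ x has {λ} ∩ (A ∖ {λ}) = ∅, so x is NOT a limit point.
Collecting: A' = ∅.


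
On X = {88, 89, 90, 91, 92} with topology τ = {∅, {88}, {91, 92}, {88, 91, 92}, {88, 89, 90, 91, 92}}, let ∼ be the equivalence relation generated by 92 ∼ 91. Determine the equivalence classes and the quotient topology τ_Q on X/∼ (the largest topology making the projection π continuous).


X/∼ = {[88], [89], [90], [91=92]}; |τ_Q| = 5.

Equivalence classes: [88], [89], [90], [91=92].
Quotient map π: X → X/∼ sends 88 ↦ [88], 89 ↦ [89], 90 ↦ [90], 91 ↦ [91=92], 92 ↦ [91=92].
For each subset V ⊆ X/∼, compute π^{-1}(V) ⊆ X and check whether π^{-1}(V) ∈ τ. V is open in τ_Q iff π^{-1}(V) ∈ τ.
  V = {}: π^{-1}(V) = ∅ ∈ τ ✓.
  V = {[88]}: π^{-1}(V) = {88} ∈ τ ✓.
  V = {[89]}: π^{-1}(V) = {89} ∉ τ ✗.
  V = {[88], [89]}: π^{-1}(V) = {88, 89} ∉ τ ✗.
  V = {[90]}: π^{-1}(V) = {90} ∉ τ ✗.
  V = {[88], [90]}: π^{-1}(V) = {88, 90} ∉ τ ✗.
  V = {[89], [90]}: π^{-1}(V) = {89, 90} ∉ τ ✗.
  V = {[88], [89], [90]}: π^{-1}(V) = {88, 89, 90} ∉ τ ✗.
  V = {[91=92]}: π^{-1}(V) = {91, 92} ∈ τ ✓.
  V = {[88], [91=92]}: π^{-1}(V) = {88, 91, 92} ∈ τ ✓.
  V = {[89], [91=92]}: π^{-1}(V) = {89, 91, 92} ∉ τ ✗.
  V = {[88], [89], [91=92]}: π^{-1}(V) = {88, 89, 91, 92} ∉ τ ✗.
  V = {[90], [91=92]}: π^{-1}(V) = {90, 91, 92} ∉ τ ✗.
  V = {[88], [90], [91=92]}: π^{-1}(V) = {88, 90, 91, 92} ∉ τ ✗.
  V = {[89], [90], [91=92]}: π^{-1}(V) = {89, 90, 91, 92} ∉ τ ✗.
  V = {[88], [89], [90], [91=92]}: π^{-1}(V) = {88, 89, 90, 91, 92} ∈ τ ✓.
Open sets in the quotient: τ_Q = {{}, {[88]}, {[91=92]}, {[88], [91=92]}, {[88], [89], [90], [91=92]}} (5 elements).


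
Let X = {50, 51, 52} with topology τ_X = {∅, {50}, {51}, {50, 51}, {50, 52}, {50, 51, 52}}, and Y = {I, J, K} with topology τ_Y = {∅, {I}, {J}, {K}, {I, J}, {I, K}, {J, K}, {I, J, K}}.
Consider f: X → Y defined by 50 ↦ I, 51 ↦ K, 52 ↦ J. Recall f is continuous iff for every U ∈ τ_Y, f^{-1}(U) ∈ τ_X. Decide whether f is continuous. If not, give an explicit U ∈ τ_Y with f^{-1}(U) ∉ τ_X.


f is NOT continuous.

Compute f^{-1}(U) for each U ∈ τ_Y:
  U = ∅: f^{-1}(U) = ∅ ∈ τ_X ✓.
  U = {I}: f^{-1}(U) = {50} ∈ τ_X ✓.
  U = {J}: f^{-1}(U) = {52} ∉ τ_X ✗.
  U = {K}: f^{-1}(U) = {51} ∈ τ_X ✓.
  U = {I, J}: f^{-1}(U) = {50, 52} ∈ τ_X ✓.
  U = {I, K}: f^{-1}(U) = {50, 51} ∈ τ_X ✓.
  U = {J, K}: f^{-1}(U) = {51, 52} ∉ τ_X ✗.
  U = {I, J, K}: f^{-1}(U) = {50, 51, 52} ∈ τ_X ✓.
Found U = {J} with f^{-1}(U) = {52} not in τ_X. Therefore f is NOT continuous.


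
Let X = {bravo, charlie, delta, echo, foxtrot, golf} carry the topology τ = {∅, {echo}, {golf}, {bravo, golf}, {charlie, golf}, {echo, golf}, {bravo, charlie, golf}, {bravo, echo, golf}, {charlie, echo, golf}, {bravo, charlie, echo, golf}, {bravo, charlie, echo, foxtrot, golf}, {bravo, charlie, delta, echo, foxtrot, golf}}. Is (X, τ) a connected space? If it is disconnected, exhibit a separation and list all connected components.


(X, τ) is connected.

Find clopen sets (U ∈ τ with X ∖ U ∈ τ):
  U = ∅, X ∖ U = {bravo, charlie, delta, echo, foxtrot, golf} — both open, so U is clopen.
  U = {bravo, charlie, delta, echo, foxtrot, golf}, X ∖ U = ∅ — both open, so U is clopen.
Only trivial clopens (∅ and X) exist, so (X, τ) is connected.
Compute connected components by grouping points that agree on all clopens:
  component: {bravo, charlie, delta, echo, foxtrot, golf}


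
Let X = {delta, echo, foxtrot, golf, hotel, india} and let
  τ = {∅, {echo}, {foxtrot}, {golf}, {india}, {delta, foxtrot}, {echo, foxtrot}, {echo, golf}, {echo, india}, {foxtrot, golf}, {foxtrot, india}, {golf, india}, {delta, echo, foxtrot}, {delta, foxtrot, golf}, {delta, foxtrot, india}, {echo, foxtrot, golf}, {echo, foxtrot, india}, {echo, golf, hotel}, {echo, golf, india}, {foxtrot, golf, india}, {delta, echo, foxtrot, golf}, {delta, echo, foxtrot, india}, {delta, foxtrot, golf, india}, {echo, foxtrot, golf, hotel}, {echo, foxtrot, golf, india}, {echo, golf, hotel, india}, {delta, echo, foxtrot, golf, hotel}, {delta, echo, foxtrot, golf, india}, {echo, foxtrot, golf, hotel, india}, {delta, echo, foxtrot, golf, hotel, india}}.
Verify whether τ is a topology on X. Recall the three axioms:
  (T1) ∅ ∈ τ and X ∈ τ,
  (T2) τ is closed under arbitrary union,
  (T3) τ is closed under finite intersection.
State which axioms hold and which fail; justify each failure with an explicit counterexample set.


τ IS a topology on X.

Axiom (T1): ∅ ∈ τ? Yes; X ∈ τ? Yes.
Axiom (T2/T3): check pairwise unions and intersections of members of τ.
All pairwise intersections and unions checked — each lies in τ. Therefore τ satisfies (T1), (T2), (T3): it IS a topology on X.


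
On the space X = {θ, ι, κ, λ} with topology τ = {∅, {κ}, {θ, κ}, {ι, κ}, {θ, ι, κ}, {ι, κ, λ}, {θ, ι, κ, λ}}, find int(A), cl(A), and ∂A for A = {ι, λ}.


int(A) = ∅, cl(A) = {ι, λ}, ∂A = {ι, λ}.

Closed sets in (X, τ) are complements of opens:
  closed(X, τ) = {∅, {θ}, {λ}, {θ, λ}, {ι, λ}, {θ, ι, λ}, {θ, ι, κ, λ}}.
int(A) = ⋃ {U ∈ τ : U ⊆ A}. Opens contained in A: ∅.
Taking the union of these: int(A) = ∅.
cl(A) = ⋂ {C closed : A ⊆ C}. Closed sets containing A: {ι, λ}, {θ, ι, λ}, {θ, ι, κ, λ}.
Intersecting these: cl(A) = {ι, λ}.
∂A = cl(A) ∖ int(A) = {ι, λ} ∖ ∅ = {ι, λ}.


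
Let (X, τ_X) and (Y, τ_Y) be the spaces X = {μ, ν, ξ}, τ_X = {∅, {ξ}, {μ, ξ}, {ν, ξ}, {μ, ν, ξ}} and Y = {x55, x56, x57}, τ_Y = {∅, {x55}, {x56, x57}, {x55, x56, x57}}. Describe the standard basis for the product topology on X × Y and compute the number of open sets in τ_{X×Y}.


Basis B = {∅ × ∅, {ξ} × {x55}, {μ, ξ} × {x55}, {ν, ξ} × {x55}, {ξ} × {x56, x57}, {μ, ν, ξ} × {x55}, {ξ} × {x55, x56, x57}, {μ, ξ} × {x56, x57}, {ν, ξ} × {x56, x57}, {μ, ξ} × {x55, x56, x57}, {μ, ν, ξ} × {x56, x57}, {ν, ξ} × {x55, x56, x57}, {μ, ν, ξ} × {x55, x56, x57}}; |τ_{X×Y}| = 25.

Enumerate products U × V with U ∈ τ_X, V ∈ τ_Y (deduplicated):
  ∅ × ∅ = {} (∅)
  {ξ} × {x55} = {(ξ,x55)}
  {μ, ξ} × {x55} = {(μ,x55), (ξ,x55)}
  {ν, ξ} × {x55} = {(ν,x55), (ξ,x55)}
  {ξ} × {x56, x57} = {(ξ,x56), (ξ,x57)}
  {μ, ν, ξ} × {x55} = {(μ,x55), (ν,x55), (ξ,x55)}
  {ξ} × {x55, x56, x57} = {(ξ,x55), (ξ,x56), (ξ,x57)}
  {μ, ξ} × {x56, x57} = {(μ,x56), (μ,x57), (ξ,x56), (ξ,x57)}
  {ν, ξ} × {x56, x57} = {(ν,x56), (ν,x57), (ξ,x56), (ξ,x57)}
  {μ, ξ} × {x55, x56, x57} = {(μ,x55), (μ,x56), (μ,x57), (ξ,x55), (ξ,x56), (ξ,x57)}
  {μ, ν, ξ} × {x56, x57} = {(μ,x56), (μ,x57), (ν,x56), (ν,x57), (ξ,x56), (ξ,x57)}
  {ν, ξ} × {x55, x56, x57} = {(ν,x55), (ν,x56), (ν,x57), (ξ,x55), (ξ,x56), (ξ,x57)}
  {μ, ν, ξ} × {x55, x56, x57} = {(μ,x55), (μ,x56), (μ,x57), (ν,x55), (ν,x56), (ν,x57), (ξ,x55), (ξ,x56), (ξ,x57)}
These 13 distinct sets form the basis B.
Close under arbitrary unions to get τ_{X×Y}; counting gives |τ_{X×Y}| = 25.


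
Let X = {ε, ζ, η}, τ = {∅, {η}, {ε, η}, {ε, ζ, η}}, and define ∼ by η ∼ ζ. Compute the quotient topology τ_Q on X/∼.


X/∼ = {[ε], [ζ=η]}; |τ_Q| = 2.

Equivalence classes: [ε], [ζ=η].
Quotient map π: X → X/∼ sends ε ↦ [ε], ζ ↦ [ζ=η], η ↦ [ζ=η].
For each subset V ⊆ X/∼, compute π^{-1}(V) ⊆ X and check whether π^{-1}(V) ∈ τ. V is open in τ_Q iff π^{-1}(V) ∈ τ.
  V = {}: π^{-1}(V) = ∅ ∈ τ ✓.
  V = {[ε]}: π^{-1}(V) = {ε} ∉ τ ✗.
  V = {[ζ=η]}: π^{-1}(V) = {ζ, η} ∉ τ ✗.
  V = {[ε], [ζ=η]}: π^{-1}(V) = {ε, ζ, η} ∈ τ ✓.
Open sets in the quotient: τ_Q = {{}, {[ε], [ζ=η]}} (2 elements).


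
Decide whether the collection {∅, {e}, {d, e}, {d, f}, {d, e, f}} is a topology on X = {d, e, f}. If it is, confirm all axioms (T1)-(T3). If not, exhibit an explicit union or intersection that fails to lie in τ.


τ is NOT a topology on X.

Axiom (T1): ∅ ∈ τ? Yes; X ∈ τ? Yes.
Axiom (T2/T3): check pairwise unions and intersections of members of τ.
Counterexample for (T3): {d, e} ∩ {d, f} = {d} ∉ τ. Therefore τ is NOT a topology.


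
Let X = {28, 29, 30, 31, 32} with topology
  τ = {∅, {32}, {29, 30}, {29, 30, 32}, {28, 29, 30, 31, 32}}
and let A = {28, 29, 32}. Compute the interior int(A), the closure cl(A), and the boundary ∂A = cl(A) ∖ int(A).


int(A) = {32}, cl(A) = {28, 29, 30, 31, 32}, ∂A = {28, 29, 30, 31}.

Closed sets in (X, τ) are complements of opens:
  closed(X, τ) = {∅, {28, 31}, {28, 31, 32}, {28, 29, 30, 31}, {28, 29, 30, 31, 32}}.
int(A) = ⋃ {U ∈ τ : U ⊆ A}. Opens contained in A: ∅, {32}.
Taking the union of these: int(A) = {32}.
cl(A) = ⋂ {C closed : A ⊆ C}. Closed sets containing A: {28, 29, 30, 31, 32}.
Intersecting these: cl(A) = {28, 29, 30, 31, 32}.
∂A = cl(A) ∖ int(A) = {28, 29, 30, 31, 32} ∖ {32} = {28, 29, 30, 31}.
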